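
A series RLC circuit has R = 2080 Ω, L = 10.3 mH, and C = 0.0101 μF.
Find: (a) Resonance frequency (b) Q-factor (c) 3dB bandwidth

Step 1 — Resonance: ω₀ = 1/√(LC) = 1/√(0.0103·1.01e-08) = 9.804e+04 rad/s.
Step 2 — f₀ = ω₀/(2π) = 1.56e+04 Hz.
Step 3 — Series Q: Q = ω₀L/R = 9.804e+04·0.0103/2080 = 0.4855.
Step 4 — Bandwidth: Δω = ω₀/Q = 2.019e+05 rad/s; BW = Δω/(2π) = 3.214e+04 Hz.

(a) f₀ = 1.56e+04 Hz  (b) Q = 0.4855  (c) BW = 3.214e+04 Hz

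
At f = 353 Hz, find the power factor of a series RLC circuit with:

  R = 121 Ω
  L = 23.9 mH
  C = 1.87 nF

Step 1 — Angular frequency: ω = 2π·f = 2π·353 = 2218 rad/s.
Step 2 — Component impedances:
  R: Z = R = 121 Ω
  L: Z = jωL = j·2218·0.0239 = 0 + j53.01 Ω
  C: Z = 1/(jωC) = -j/(ω·C) = 0 - j2.411e+05 Ω
Step 3 — Series combination: Z_total = R + L + C = 121 - j2.411e+05 Ω = 2.411e+05∠-90.0° Ω.
Step 4 — Power factor: PF = cos(φ) = Re(Z)/|Z| = 121/2.4105e+05 = 0.000502.
Step 5 — Type: Im(Z) = -2.411e+05 ⇒ leading (phase φ = -90.0°).

PF = 0.000502 (leading, φ = -90.0°)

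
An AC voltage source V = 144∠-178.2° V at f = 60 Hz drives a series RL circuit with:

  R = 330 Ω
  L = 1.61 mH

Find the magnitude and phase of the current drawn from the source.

Step 1 — Angular frequency: ω = 2π·f = 2π·60 = 377 rad/s.
Step 2 — Component impedances:
  R: Z = R = 330 Ω
  L: Z = jωL = j·377·0.00161 = 0 + j0.607 Ω
Step 3 — Series combination: Z_total = R + L = 330 + j0.607 Ω = 330∠0.1° Ω.
Step 4 — Source phasor: V = 144∠-178.2° V = -143.9 - j4.523 V.
Step 5 — Ohm's law: I = V / Z_total = (-143.9 - j4.523) / (330 + j0.607) = -0.4362 - j0.0129 A.
Step 6 — Convert to polar: |I| = 0.4364 A, ∠I = -178.3°.

I = 0.4364∠-178.3° A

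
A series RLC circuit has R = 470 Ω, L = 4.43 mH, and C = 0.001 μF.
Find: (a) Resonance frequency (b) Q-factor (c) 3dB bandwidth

Step 1 — Resonance: ω₀ = 1/√(LC) = 1/√(0.00443·1e-09) = 4.751e+05 rad/s.
Step 2 — f₀ = ω₀/(2π) = 7.562e+04 Hz.
Step 3 — Series Q: Q = ω₀L/R = 4.751e+05·0.00443/470 = 4.478.
Step 4 — Bandwidth: Δω = ω₀/Q = 1.061e+05 rad/s; BW = Δω/(2π) = 1.689e+04 Hz.

(a) f₀ = 7.562e+04 Hz  (b) Q = 4.478  (c) BW = 1.689e+04 Hz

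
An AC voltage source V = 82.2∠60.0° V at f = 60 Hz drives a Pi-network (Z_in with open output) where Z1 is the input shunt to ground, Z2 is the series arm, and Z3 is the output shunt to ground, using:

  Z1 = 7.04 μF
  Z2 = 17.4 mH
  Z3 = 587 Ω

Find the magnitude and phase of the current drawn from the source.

Step 1 — Angular frequency: ω = 2π·f = 2π·60 = 377 rad/s.
Step 2 — Component impedances:
  Z1: Z = 1/(jωC) = -j/(ω·C) = 0 - j376.8 Ω
  Z2: Z = jωL = j·377·0.0174 = 0 + j6.56 Ω
  Z3: Z = R = 587 Ω
Step 3 — With open output, the series arm Z2 and the output shunt Z3 appear in series to ground: Z2 + Z3 = 587 + j6.56 Ω.
Step 4 — Parallel with input shunt Z1: Z_in = Z1 || (Z2 + Z3) = 173 - j267.7 Ω = 318.7∠-57.1° Ω.
Step 5 — Source phasor: V = 82.2∠60.0° V = 41.1 + j71.19 V.
Step 6 — Ohm's law: I = V / Z_total = (41.1 + j71.19) / (173 - j267.7) = -0.1176 + j0.2296 A.
Step 7 — Convert to polar: |I| = 0.2579 A, ∠I = 117.1°.

I = 0.2579∠117.1° A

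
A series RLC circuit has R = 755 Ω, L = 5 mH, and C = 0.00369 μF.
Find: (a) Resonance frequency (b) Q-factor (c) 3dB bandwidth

Step 1 — Resonance: ω₀ = 1/√(LC) = 1/√(0.005·3.69e-09) = 2.328e+05 rad/s.
Step 2 — f₀ = ω₀/(2π) = 3.705e+04 Hz.
Step 3 — Series Q: Q = ω₀L/R = 2.328e+05·0.005/755 = 1.542.
Step 4 — Bandwidth: Δω = ω₀/Q = 1.51e+05 rad/s; BW = Δω/(2π) = 2.403e+04 Hz.

(a) f₀ = 3.705e+04 Hz  (b) Q = 1.542  (c) BW = 2.403e+04 Hz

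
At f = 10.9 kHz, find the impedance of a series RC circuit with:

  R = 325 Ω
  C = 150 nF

Step 1 — Angular frequency: ω = 2π·f = 2π·1.09e+04 = 6.849e+04 rad/s.
Step 2 — Component impedances:
  R: Z = R = 325 Ω
  C: Z = 1/(jωC) = -j/(ω·C) = 0 - j97.34 Ω
Step 3 — Series combination: Z_total = R + C = 325 - j97.34 Ω = 339.3∠-16.7° Ω.

Z = 325 - j97.34 Ω = 339.3∠-16.7° Ω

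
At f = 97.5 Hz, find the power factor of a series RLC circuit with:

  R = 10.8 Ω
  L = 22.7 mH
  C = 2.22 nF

Step 1 — Angular frequency: ω = 2π·f = 2π·97.5 = 612.6 rad/s.
Step 2 — Component impedances:
  R: Z = R = 10.8 Ω
  L: Z = jωL = j·612.6·0.0227 = 0 + j13.91 Ω
  C: Z = 1/(jωC) = -j/(ω·C) = 0 - j7.353e+05 Ω
Step 3 — Series combination: Z_total = R + L + C = 10.8 - j7.353e+05 Ω = 7.353e+05∠-90.0° Ω.
Step 4 — Power factor: PF = cos(φ) = Re(Z)/|Z| = 10.8/7.353e+05 = 1.469e-05.
Step 5 — Type: Im(Z) = -7.353e+05 ⇒ leading (phase φ = -90.0°).

PF = 1.469e-05 (leading, φ = -90.0°)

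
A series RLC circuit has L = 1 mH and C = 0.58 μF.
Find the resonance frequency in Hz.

Step 1 — Resonance condition Im(Z)=0 gives ω₀ = 1/√(LC).
Step 2 — ω₀ = 1/√(0.001·5.8e-07) = 4.152e+04 rad/s.
Step 3 — f₀ = ω₀/(2π) = 6609 Hz.

f₀ = 6609 Hz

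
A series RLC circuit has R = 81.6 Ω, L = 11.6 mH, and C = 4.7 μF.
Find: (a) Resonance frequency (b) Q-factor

Step 1 — Resonance condition Im(Z)=0 gives ω₀ = 1/√(LC).
Step 2 — ω₀ = 1/√(0.0116·4.7e-06) = 4283 rad/s.
Step 3 — f₀ = ω₀/(2π) = 681.6 Hz.
Step 4 — Series Q: Q = ω₀L/R = 4283·0.0116/81.6 = 0.6088.

(a) f₀ = 681.6 Hz  (b) Q = 0.6088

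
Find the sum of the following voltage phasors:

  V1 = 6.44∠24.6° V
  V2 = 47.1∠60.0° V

Step 1 — Convert each phasor to rectangular form:
  V1 = 6.44·(cos(24.6°) + j·sin(24.6°)) = 5.855 + j2.681 V
  V2 = 47.1·(cos(60.0°) + j·sin(60.0°)) = 23.55 + j40.79 V
Step 2 — Sum components: V_total = 29.41 + j43.47 V.
Step 3 — Convert to polar: |V_total| = 52.48 V, ∠V_total = 55.9°.

V_total = 52.48∠55.9° V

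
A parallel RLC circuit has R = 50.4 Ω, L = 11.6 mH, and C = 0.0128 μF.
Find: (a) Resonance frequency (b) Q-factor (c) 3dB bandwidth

Step 1 — Resonance: ω₀ = 1/√(LC) = 1/√(0.0116·1.28e-08) = 8.207e+04 rad/s.
Step 2 — f₀ = ω₀/(2π) = 1.306e+04 Hz.
Step 3 — Parallel Q: Q = R/(ω₀L) = 50.4/(8.207e+04·0.0116) = 0.05294.
Step 4 — Bandwidth: Δω = ω₀/Q = 1.55e+06 rad/s; BW = Δω/(2π) = 2.467e+05 Hz.

(a) f₀ = 1.306e+04 Hz  (b) Q = 0.05294  (c) BW = 2.467e+05 Hz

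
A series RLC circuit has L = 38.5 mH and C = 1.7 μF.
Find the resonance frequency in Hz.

Step 1 — Resonance condition Im(Z)=0 gives ω₀ = 1/√(LC).
Step 2 — ω₀ = 1/√(0.0385·1.7e-06) = 3909 rad/s.
Step 3 — f₀ = ω₀/(2π) = 622.1 Hz.

f₀ = 622.1 Hz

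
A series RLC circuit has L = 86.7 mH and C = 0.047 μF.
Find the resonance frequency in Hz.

Step 1 — Resonance condition Im(Z)=0 gives ω₀ = 1/√(LC).
Step 2 — ω₀ = 1/√(0.0867·4.7e-08) = 1.567e+04 rad/s.
Step 3 — f₀ = ω₀/(2π) = 2493 Hz.

f₀ = 2493 Hz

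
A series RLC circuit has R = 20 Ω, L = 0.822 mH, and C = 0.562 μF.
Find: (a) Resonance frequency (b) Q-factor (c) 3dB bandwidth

Step 1 — Resonance: ω₀ = 1/√(LC) = 1/√(0.000822·5.62e-07) = 4.653e+04 rad/s.
Step 2 — f₀ = ω₀/(2π) = 7405 Hz.
Step 3 — Series Q: Q = ω₀L/R = 4.653e+04·0.000822/20 = 1.912.
Step 4 — Bandwidth: Δω = ω₀/Q = 2.433e+04 rad/s; BW = Δω/(2π) = 3872 Hz.

(a) f₀ = 7405 Hz  (b) Q = 1.912  (c) BW = 3872 Hz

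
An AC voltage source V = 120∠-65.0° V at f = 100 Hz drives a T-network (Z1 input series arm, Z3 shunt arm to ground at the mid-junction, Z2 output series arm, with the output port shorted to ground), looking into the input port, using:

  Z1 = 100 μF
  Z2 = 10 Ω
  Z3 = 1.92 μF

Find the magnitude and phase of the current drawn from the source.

Step 1 — Angular frequency: ω = 2π·f = 2π·100 = 628.3 rad/s.
Step 2 — Component impedances:
  Z1: Z = 1/(jωC) = -j/(ω·C) = 0 - j15.92 Ω
  Z2: Z = R = 10 Ω
  Z3: Z = 1/(jωC) = -j/(ω·C) = 0 - j828.9 Ω
Step 3 — With the output port shorted to ground, the output series arm Z2 runs from the junction to ground; the shunt arm Z3 also runs from the junction to ground. They appear in parallel: Z3 || Z2 = 9.999 - j0.1206 Ω.
Step 4 — Series with input arm Z1: Z_in = Z1 + (Z3 || Z2) = 9.999 - j16.04 Ω = 18.9∠-58.1° Ω.
Step 5 — Source phasor: V = 120∠-65.0° V = 50.71 - j108.8 V.
Step 6 — Ohm's law: I = V / Z_total = (50.71 - j108.8) / (9.999 - j16.04) = 6.303 - j0.7677 A.
Step 7 — Convert to polar: |I| = 6.35 A, ∠I = -6.9°.

I = 6.35∠-6.9° A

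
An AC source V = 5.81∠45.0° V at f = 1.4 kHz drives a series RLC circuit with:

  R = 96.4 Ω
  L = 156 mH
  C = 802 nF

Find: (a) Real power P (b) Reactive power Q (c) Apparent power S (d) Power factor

Step 1 — Angular frequency: ω = 2π·f = 2π·1400 = 8796 rad/s.
Step 2 — Component impedances:
  R: Z = R = 96.4 Ω
  L: Z = jωL = j·8796·0.156 = 0 + j1372 Ω
  C: Z = 1/(jωC) = -j/(ω·C) = 0 - j141.7 Ω
Step 3 — Series combination: Z_total = R + L + C = 96.4 + j1230 Ω = 1234∠85.5° Ω.
Step 4 — Source phasor: V = 5.81∠45.0° V = 4.108 + j4.108 V.
Step 5 — Current: I = V / Z = 0.003578 - j0.003058 A = 0.004707∠-40.5° A.
Step 6 — Complex power: S = V·I* = 0.002136 + j0.02727 VA.
Step 7 — Real power: P = Re(S) = 0.002136 W.
Step 8 — Reactive power: Q = Im(S) = 0.02727 VAR.
Step 9 — Apparent power: |S| = 0.02735 VA.
Step 10 — Power factor: PF = P/|S| = 0.0781 (lagging).

(a) P = 0.002136 W  (b) Q = 0.02727 VAR  (c) S = 0.02735 VA  (d) PF = 0.0781 (lagging)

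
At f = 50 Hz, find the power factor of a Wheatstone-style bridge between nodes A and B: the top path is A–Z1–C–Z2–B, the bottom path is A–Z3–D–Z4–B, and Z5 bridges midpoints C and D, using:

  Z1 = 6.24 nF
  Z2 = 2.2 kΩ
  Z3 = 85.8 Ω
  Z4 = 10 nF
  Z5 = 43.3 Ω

Step 1 — Angular frequency: ω = 2π·f = 2π·50 = 314.2 rad/s.
Step 2 — Component impedances:
  Z1: Z = 1/(jωC) = -j/(ω·C) = 0 - j5.101e+05 Ω
  Z2: Z = R = 2200 Ω
  Z3: Z = R = 85.8 Ω
  Z4: Z = 1/(jωC) = -j/(ω·C) = 0 - j3.183e+05 Ω
  Z5: Z = R = 43.3 Ω
Step 3 — Bridge requires nodal analysis (the Z5 bridge couples midpoints C and D, so the two paths cannot be reduced to a simple series/parallel combination). Setting node B to ground and injecting 1 A at node A, the 3-node admittance system at A, C, D solves to V_A = Z_AB = 2329 - j15.84 Ω = 2329∠-0.4° Ω.
Step 4 — Power factor: PF = cos(φ) = Re(Z)/|Z| = 2329/2329 = 1.
Step 5 — Type: Im(Z) = -15.84 ⇒ leading (phase φ = -0.4°).

PF = 1 (leading, φ = -0.4°)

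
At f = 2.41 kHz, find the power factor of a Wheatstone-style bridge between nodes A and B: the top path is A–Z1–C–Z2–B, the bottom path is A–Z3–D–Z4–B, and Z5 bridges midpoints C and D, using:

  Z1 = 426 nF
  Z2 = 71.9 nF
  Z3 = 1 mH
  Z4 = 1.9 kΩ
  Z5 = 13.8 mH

Step 1 — Angular frequency: ω = 2π·f = 2π·2410 = 1.514e+04 rad/s.
Step 2 — Component impedances:
  Z1: Z = 1/(jωC) = -j/(ω·C) = 0 - j155 Ω
  Z2: Z = 1/(jωC) = -j/(ω·C) = 0 - j918.5 Ω
  Z3: Z = jωL = j·1.514e+04·0.001 = 0 + j15.14 Ω
  Z4: Z = R = 1900 Ω
  Z5: Z = jωL = j·1.514e+04·0.0138 = 0 + j209 Ω
Step 3 — Bridge requires nodal analysis (the Z5 bridge couples midpoints C and D, so the two paths cannot be reduced to a simple series/parallel combination). Setting node B to ground and injecting 1 A at node A, the 3-node admittance system at A, C, D solves to V_A = Z_AB = 676 - j944 Ω = 1161∠-54.4° Ω.
Step 4 — Power factor: PF = cos(φ) = Re(Z)/|Z| = 676.02/1161.1 = 0.5822.
Step 5 — Type: Im(Z) = -944 ⇒ leading (phase φ = -54.4°).

PF = 0.5822 (leading, φ = -54.4°)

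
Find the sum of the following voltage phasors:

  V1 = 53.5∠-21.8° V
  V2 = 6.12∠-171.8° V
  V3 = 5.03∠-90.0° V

Step 1 — Convert each phasor to rectangular form:
  V1 = 53.5·(cos(-21.8°) + j·sin(-21.8°)) = 49.67 - j19.87 V
  V2 = 6.12·(cos(-171.8°) + j·sin(-171.8°)) = -6.057 - j0.8729 V
  V3 = 5.03·(cos(-90.0°) + j·sin(-90.0°)) = 0 - j5.03 V
Step 2 — Sum components: V_total = 43.62 - j25.77 V.
Step 3 — Convert to polar: |V_total| = 50.66 V, ∠V_total = -30.6°.

V_total = 50.66∠-30.6° V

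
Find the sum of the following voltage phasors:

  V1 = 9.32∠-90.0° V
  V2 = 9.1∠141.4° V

Step 1 — Convert each phasor to rectangular form:
  V1 = 9.32·(cos(-90.0°) + j·sin(-90.0°)) = 0 - j9.32 V
  V2 = 9.1·(cos(141.4°) + j·sin(141.4°)) = -7.112 + j5.677 V
Step 2 — Sum components: V_total = -7.112 - j3.643 V.
Step 3 — Convert to polar: |V_total| = 7.99 V, ∠V_total = -152.9°.

V_total = 7.99∠-152.9° V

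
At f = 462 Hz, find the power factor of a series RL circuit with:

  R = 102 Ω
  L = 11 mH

Step 1 — Angular frequency: ω = 2π·f = 2π·462 = 2903 rad/s.
Step 2 — Component impedances:
  R: Z = R = 102 Ω
  L: Z = jωL = j·2903·0.011 = 0 + j31.93 Ω
Step 3 — Series combination: Z_total = R + L = 102 + j31.93 Ω = 106.9∠17.4° Ω.
Step 4 — Power factor: PF = cos(φ) = Re(Z)/|Z| = 102/106.88 = 0.9543.
Step 5 — Type: Im(Z) = 31.93 ⇒ lagging (phase φ = 17.4°).

PF = 0.9543 (lagging, φ = 17.4°)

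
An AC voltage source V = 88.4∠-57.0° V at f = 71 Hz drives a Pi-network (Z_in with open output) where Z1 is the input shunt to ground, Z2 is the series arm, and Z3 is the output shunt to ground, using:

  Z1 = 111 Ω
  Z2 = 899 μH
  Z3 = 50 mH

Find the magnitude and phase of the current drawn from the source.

Step 1 — Angular frequency: ω = 2π·f = 2π·71 = 446.1 rad/s.
Step 2 — Component impedances:
  Z1: Z = R = 111 Ω
  Z2: Z = jωL = j·446.1·0.000899 = 0 + j0.401 Ω
  Z3: Z = jωL = j·446.1·0.05 = 0 + j22.31 Ω
Step 3 — With open output, the series arm Z2 and the output shunt Z3 appear in series to ground: Z2 + Z3 = 0 + j22.71 Ω.
Step 4 — Parallel with input shunt Z1: Z_in = Z1 || (Z2 + Z3) = 4.458 + j21.79 Ω = 22.25∠78.4° Ω.
Step 5 — Source phasor: V = 88.4∠-57.0° V = 48.15 - j74.14 V.
Step 6 — Ohm's law: I = V / Z_total = (48.15 - j74.14) / (4.458 + j21.79) = -2.831 - j2.788 A.
Step 7 — Convert to polar: |I| = 3.974 A, ∠I = -135.4°.

I = 3.974∠-135.4° A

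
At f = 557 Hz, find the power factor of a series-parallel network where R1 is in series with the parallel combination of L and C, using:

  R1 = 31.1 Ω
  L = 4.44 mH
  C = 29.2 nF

Step 1 — Angular frequency: ω = 2π·f = 2π·557 = 3500 rad/s.
Step 2 — Component impedances:
  R1: Z = R = 31.1 Ω
  L: Z = jωL = j·3500·0.00444 = 0 + j15.54 Ω
  C: Z = 1/(jωC) = -j/(ω·C) = 0 - j9785 Ω
Step 3 — Parallel branch: L || C = 1/(1/L + 1/C) = 0 + j15.56 Ω.
Step 4 — Series with R1: Z_total = R1 + (L || C) = 31.1 + j15.56 Ω = 34.78∠26.6° Ω.
Step 5 — Power factor: PF = cos(φ) = Re(Z)/|Z| = 31.1/34.777 = 0.8943.
Step 6 — Type: Im(Z) = 15.56 ⇒ lagging (phase φ = 26.6°).

PF = 0.8943 (lagging, φ = 26.6°)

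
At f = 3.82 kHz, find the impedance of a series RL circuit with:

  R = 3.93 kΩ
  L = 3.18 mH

Step 1 — Angular frequency: ω = 2π·f = 2π·3820 = 2.4e+04 rad/s.
Step 2 — Component impedances:
  R: Z = R = 3930 Ω
  L: Z = jωL = j·2.4e+04·0.00318 = 0 + j76.33 Ω
Step 3 — Series combination: Z_total = R + L = 3930 + j76.33 Ω = 3931∠1.1° Ω.

Z = 3930 + j76.33 Ω = 3931∠1.1° Ω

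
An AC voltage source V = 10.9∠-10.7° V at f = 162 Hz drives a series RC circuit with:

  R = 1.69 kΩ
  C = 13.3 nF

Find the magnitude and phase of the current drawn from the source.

Step 1 — Angular frequency: ω = 2π·f = 2π·162 = 1018 rad/s.
Step 2 — Component impedances:
  R: Z = R = 1690 Ω
  C: Z = 1/(jωC) = -j/(ω·C) = 0 - j7.387e+04 Ω
Step 3 — Series combination: Z_total = R + C = 1690 - j7.387e+04 Ω = 7.389e+04∠-88.7° Ω.
Step 4 — Source phasor: V = 10.9∠-10.7° V = 10.71 - j2.024 V.
Step 5 — Ohm's law: I = V / Z_total = (10.71 - j2.024) / (1690 - j7.387e+04) = 3.07e-05 + j0.0001443 A.
Step 6 — Convert to polar: |I| = 0.0001475 A, ∠I = 78.0°.

I = 0.0001475∠78.0° A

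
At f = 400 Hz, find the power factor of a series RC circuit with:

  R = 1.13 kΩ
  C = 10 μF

Step 1 — Angular frequency: ω = 2π·f = 2π·400 = 2513 rad/s.
Step 2 — Component impedances:
  R: Z = R = 1130 Ω
  C: Z = 1/(jωC) = -j/(ω·C) = 0 - j39.79 Ω
Step 3 — Series combination: Z_total = R + C = 1130 - j39.79 Ω = 1131∠-2.0° Ω.
Step 4 — Power factor: PF = cos(φ) = Re(Z)/|Z| = 1130/1130.7 = 0.9994.
Step 5 — Type: Im(Z) = -39.79 ⇒ leading (phase φ = -2.0°).

PF = 0.9994 (leading, φ = -2.0°)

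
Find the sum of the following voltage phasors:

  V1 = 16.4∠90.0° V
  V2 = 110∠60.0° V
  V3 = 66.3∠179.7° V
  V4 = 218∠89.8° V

Step 1 — Convert each phasor to rectangular form:
  V1 = 16.4·(cos(90.0°) + j·sin(90.0°)) = 0 + j16.4 V
  V2 = 110·(cos(60.0°) + j·sin(60.0°)) = 55 + j95.26 V
  V3 = 66.3·(cos(179.7°) + j·sin(179.7°)) = -66.3 + j0.3471 V
  V4 = 218·(cos(89.8°) + j·sin(89.8°)) = 0.761 + j218 V
Step 2 — Sum components: V_total = -10.54 + j330 V.
Step 3 — Convert to polar: |V_total| = 330.2 V, ∠V_total = 91.8°.

V_total = 330.2∠91.8° V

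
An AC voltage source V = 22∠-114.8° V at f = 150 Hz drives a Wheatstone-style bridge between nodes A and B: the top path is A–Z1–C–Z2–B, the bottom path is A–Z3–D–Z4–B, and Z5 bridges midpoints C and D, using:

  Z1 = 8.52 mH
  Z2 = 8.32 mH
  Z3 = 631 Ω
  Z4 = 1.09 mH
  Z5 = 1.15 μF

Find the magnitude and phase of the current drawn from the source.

Step 1 — Angular frequency: ω = 2π·f = 2π·150 = 942.5 rad/s.
Step 2 — Component impedances:
  Z1: Z = jωL = j·942.5·0.00852 = 0 + j8.03 Ω
  Z2: Z = jωL = j·942.5·0.00832 = 0 + j7.841 Ω
  Z3: Z = R = 631 Ω
  Z4: Z = jωL = j·942.5·0.00109 = 0 + j1.027 Ω
  Z5: Z = 1/(jωC) = -j/(ω·C) = 0 - j922.6 Ω
Step 3 — Bridge requires nodal analysis (the Z5 bridge couples midpoints C and D, so the two paths cannot be reduced to a simple series/parallel combination). Setting node B to ground and injecting 1 A at node A, the 3-node admittance system at A, C, D solves to V_A = Z_AB = 0.4028 + j15.93 Ω = 15.93∠88.6° Ω.
Step 4 — Source phasor: V = 22∠-114.8° V = -9.228 - j19.97 V.
Step 5 — Ohm's law: I = V / Z_total = (-9.228 - j19.97) / (0.4028 + j15.93) = -1.268 + j0.5473 A.
Step 6 — Convert to polar: |I| = 1.381 A, ∠I = 156.6°.

I = 1.381∠156.6° A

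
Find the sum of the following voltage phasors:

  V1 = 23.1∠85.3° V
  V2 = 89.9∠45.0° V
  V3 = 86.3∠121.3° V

Step 1 — Convert each phasor to rectangular form:
  V1 = 23.1·(cos(85.3°) + j·sin(85.3°)) = 1.893 + j23.02 V
  V2 = 89.9·(cos(45.0°) + j·sin(45.0°)) = 63.57 + j63.57 V
  V3 = 86.3·(cos(121.3°) + j·sin(121.3°)) = -44.83 + j73.74 V
Step 2 — Sum components: V_total = 20.63 + j160.3 V.
Step 3 — Convert to polar: |V_total| = 161.7 V, ∠V_total = 82.7°.

V_total = 161.7∠82.7° V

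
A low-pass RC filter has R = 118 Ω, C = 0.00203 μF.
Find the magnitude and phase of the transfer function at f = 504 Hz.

Step 1 — Angular frequency: ω = 2π·504 = 3167 rad/s.
Step 2 — Transfer function: H(jω) = 1/(1 + jωRC).
Step 3 — Denominator: 1 + jωRC = 1 + j·3167·118·2.03e-09 = 1 + j0.0007586.
Step 4 — H = 1 - j0.0007586.
Step 5 — Magnitude: |H| = 1 (-0.0 dB); phase: φ = -0.0°.

|H| = 1 (-0.0 dB), φ = -0.0°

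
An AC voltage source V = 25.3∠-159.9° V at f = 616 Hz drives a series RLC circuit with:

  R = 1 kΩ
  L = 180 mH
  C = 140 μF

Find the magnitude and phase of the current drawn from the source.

Step 1 — Angular frequency: ω = 2π·f = 2π·616 = 3870 rad/s.
Step 2 — Component impedances:
  R: Z = R = 1000 Ω
  L: Z = jωL = j·3870·0.18 = 0 + j696.7 Ω
  C: Z = 1/(jωC) = -j/(ω·C) = 0 - j1.845 Ω
Step 3 — Series combination: Z_total = R + L + C = 1000 + j694.8 Ω = 1218∠34.8° Ω.
Step 4 — Source phasor: V = 25.3∠-159.9° V = -23.76 - j8.695 V.
Step 5 — Ohm's law: I = V / Z_total = (-23.76 - j8.695) / (1000 + j694.8) = -0.0201 + j0.00527 A.
Step 6 — Convert to polar: |I| = 0.02078 A, ∠I = 165.3°.

I = 0.02078∠165.3° A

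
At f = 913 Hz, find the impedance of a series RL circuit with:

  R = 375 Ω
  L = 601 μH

Step 1 — Angular frequency: ω = 2π·f = 2π·913 = 5737 rad/s.
Step 2 — Component impedances:
  R: Z = R = 375 Ω
  L: Z = jωL = j·5737·0.000601 = 0 + j3.448 Ω
Step 3 — Series combination: Z_total = R + L = 375 + j3.448 Ω = 375∠0.5° Ω.

Z = 375 + j3.448 Ω = 375∠0.5° Ω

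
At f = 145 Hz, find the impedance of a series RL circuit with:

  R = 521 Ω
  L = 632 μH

Step 1 — Angular frequency: ω = 2π·f = 2π·145 = 911.1 rad/s.
Step 2 — Component impedances:
  R: Z = R = 521 Ω
  L: Z = jωL = j·911.1·0.000632 = 0 + j0.5758 Ω
Step 3 — Series combination: Z_total = R + L = 521 + j0.5758 Ω = 521∠0.1° Ω.

Z = 521 + j0.5758 Ω = 521∠0.1° Ω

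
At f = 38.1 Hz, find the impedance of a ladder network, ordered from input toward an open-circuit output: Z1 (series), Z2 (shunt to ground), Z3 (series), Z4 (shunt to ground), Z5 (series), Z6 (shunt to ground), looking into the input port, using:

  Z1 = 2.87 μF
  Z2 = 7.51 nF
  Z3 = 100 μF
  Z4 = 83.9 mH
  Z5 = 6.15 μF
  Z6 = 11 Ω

Step 1 — Angular frequency: ω = 2π·f = 2π·38.1 = 239.4 rad/s.
Step 2 — Component impedances:
  Z1: Z = 1/(jωC) = -j/(ω·C) = 0 - j1456 Ω
  Z2: Z = 1/(jωC) = -j/(ω·C) = 0 - j5.562e+05 Ω
  Z3: Z = 1/(jωC) = -j/(ω·C) = 0 - j41.77 Ω
  Z4: Z = jωL = j·239.4·0.0839 = 0 + j20.08 Ω
  Z5: Z = 1/(jωC) = -j/(ω·C) = 0 - j679.2 Ω
  Z6: Z = R = 11 Ω
Step 3 — Ladder network (open output): work backward from the far end, alternating series and parallel combinations. Z_in = 0.01021 - j1477 Ω = 1477∠-90.0° Ω.

Z = 0.01021 - j1477 Ω = 1477∠-90.0° Ω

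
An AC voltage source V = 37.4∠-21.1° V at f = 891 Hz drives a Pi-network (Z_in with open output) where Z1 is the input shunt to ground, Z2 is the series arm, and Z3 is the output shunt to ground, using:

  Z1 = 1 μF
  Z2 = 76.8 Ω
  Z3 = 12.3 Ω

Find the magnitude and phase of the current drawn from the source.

Step 1 — Angular frequency: ω = 2π·f = 2π·891 = 5598 rad/s.
Step 2 — Component impedances:
  Z1: Z = 1/(jωC) = -j/(ω·C) = 0 - j178.6 Ω
  Z2: Z = R = 76.8 Ω
  Z3: Z = R = 12.3 Ω
Step 3 — With open output, the series arm Z2 and the output shunt Z3 appear in series to ground: Z2 + Z3 = 89.1 Ω.
Step 4 — Parallel with input shunt Z1: Z_in = Z1 || (Z2 + Z3) = 71.35 - j35.59 Ω = 79.73∠-26.5° Ω.
Step 5 — Source phasor: V = 37.4∠-21.1° V = 34.89 - j13.46 V.
Step 6 — Ohm's law: I = V / Z_total = (34.89 - j13.46) / (71.35 - j35.59) = 0.467 + j0.04423 A.
Step 7 — Convert to polar: |I| = 0.4691 A, ∠I = 5.4°.

I = 0.4691∠5.4° A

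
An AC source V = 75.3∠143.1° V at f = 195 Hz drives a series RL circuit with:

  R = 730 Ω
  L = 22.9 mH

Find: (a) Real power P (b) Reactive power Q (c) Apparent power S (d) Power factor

Step 1 — Angular frequency: ω = 2π·f = 2π·195 = 1225 rad/s.
Step 2 — Component impedances:
  R: Z = R = 730 Ω
  L: Z = jωL = j·1225·0.0229 = 0 + j28.06 Ω
Step 3 — Series combination: Z_total = R + L = 730 + j28.06 Ω = 730.5∠2.2° Ω.
Step 4 — Source phasor: V = 75.3∠143.1° V = -60.22 + j45.21 V.
Step 5 — Current: I = V / Z = -0.07999 + j0.06501 A = 0.1031∠140.9° A.
Step 6 — Complex power: S = V·I* = 7.756 + j0.2981 VA.
Step 7 — Real power: P = Re(S) = 7.756 W.
Step 8 — Reactive power: Q = Im(S) = 0.2981 VAR.
Step 9 — Apparent power: |S| = 7.762 VA.
Step 10 — Power factor: PF = P/|S| = 0.9993 (lagging).

(a) P = 7.756 W  (b) Q = 0.2981 VAR  (c) S = 7.762 VA  (d) PF = 0.9993 (lagging)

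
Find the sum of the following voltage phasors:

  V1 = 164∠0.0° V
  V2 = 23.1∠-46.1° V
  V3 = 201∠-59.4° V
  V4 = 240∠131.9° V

Step 1 — Convert each phasor to rectangular form:
  V1 = 164·(cos(0.0°) + j·sin(0.0°)) = 164 V
  V2 = 23.1·(cos(-46.1°) + j·sin(-46.1°)) = 16.02 - j16.64 V
  V3 = 201·(cos(-59.4°) + j·sin(-59.4°)) = 102.3 - j173 V
  V4 = 240·(cos(131.9°) + j·sin(131.9°)) = -160.3 + j178.6 V
Step 2 — Sum components: V_total = 122.1 - j11.02 V.
Step 3 — Convert to polar: |V_total| = 122.6 V, ∠V_total = -5.2°.

V_total = 122.6∠-5.2° V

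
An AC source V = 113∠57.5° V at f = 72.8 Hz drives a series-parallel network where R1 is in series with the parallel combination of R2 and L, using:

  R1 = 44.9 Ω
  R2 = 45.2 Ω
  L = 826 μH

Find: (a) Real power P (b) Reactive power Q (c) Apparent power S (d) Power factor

Step 1 — Angular frequency: ω = 2π·f = 2π·72.8 = 457.4 rad/s.
Step 2 — Component impedances:
  R1: Z = R = 44.9 Ω
  R2: Z = R = 45.2 Ω
  L: Z = jωL = j·457.4·0.000826 = 0 + j0.3778 Ω
Step 3 — Parallel branch: R2 || L = 1/(1/R2 + 1/L) = 0.003158 + j0.3778 Ω.
Step 4 — Series with R1: Z_total = R1 + (R2 || L) = 44.9 + j0.3778 Ω = 44.9∠0.5° Ω.
Step 5 — Source phasor: V = 113∠57.5° V = 60.71 + j95.3 V.
Step 6 — Current: I = V / Z = 1.37 + j2.111 A = 2.516∠57.0° A.
Step 7 — Complex power: S = V·I* = 284.3 + j2.392 VA.
Step 8 — Real power: P = Re(S) = 284.3 W.
Step 9 — Reactive power: Q = Im(S) = 2.392 VAR.
Step 10 — Apparent power: |S| = 284.4 VA.
Step 11 — Power factor: PF = P/|S| = 1 (lagging).

(a) P = 284.3 W  (b) Q = 2.392 VAR  (c) S = 284.4 VA  (d) PF = 1 (lagging)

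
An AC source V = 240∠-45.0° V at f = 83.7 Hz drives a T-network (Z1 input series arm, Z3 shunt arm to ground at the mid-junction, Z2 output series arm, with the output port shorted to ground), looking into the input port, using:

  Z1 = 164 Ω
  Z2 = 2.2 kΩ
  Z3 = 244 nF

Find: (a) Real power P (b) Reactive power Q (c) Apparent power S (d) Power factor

Step 1 — Angular frequency: ω = 2π·f = 2π·83.7 = 525.9 rad/s.
Step 2 — Component impedances:
  Z1: Z = R = 164 Ω
  Z2: Z = R = 2200 Ω
  Z3: Z = 1/(jωC) = -j/(ω·C) = 0 - j7793 Ω
Step 3 — With the output port shorted to ground, the output series arm Z2 runs from the junction to ground; the shunt arm Z3 also runs from the junction to ground. They appear in parallel: Z3 || Z2 = 2038 - j575.2 Ω.
Step 4 — Series with input arm Z1: Z_in = Z1 + (Z3 || Z2) = 2202 - j575.2 Ω = 2276∠-14.6° Ω.
Step 5 — Source phasor: V = 240∠-45.0° V = 169.7 - j169.7 V.
Step 6 — Current: I = V / Z = 0.09101 - j0.0533 A = 0.1055∠-30.4° A.
Step 7 — Complex power: S = V·I* = 24.49 - j6.399 VA.
Step 8 — Real power: P = Re(S) = 24.49 W.
Step 9 — Reactive power: Q = Im(S) = -6.399 VAR.
Step 10 — Apparent power: |S| = 25.31 VA.
Step 11 — Power factor: PF = P/|S| = 0.9675 (leading).

(a) P = 24.49 W  (b) Q = -6.399 VAR  (c) S = 25.31 VA  (d) PF = 0.9675 (leading)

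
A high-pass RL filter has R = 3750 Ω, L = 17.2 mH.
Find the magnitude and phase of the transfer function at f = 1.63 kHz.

Step 1 — Angular frequency: ω = 2π·1630 = 1.024e+04 rad/s.
Step 2 — Transfer function: H(jω) = jωL/(R + jωL).
Step 3 — Numerator jωL = j·176.2; denominator R + jωL = 3750 + j176.2.
Step 4 — H = 0.002202 + j0.04687.
Step 5 — Magnitude: |H| = 0.04692 (-26.6 dB); phase: φ = 87.3°.

|H| = 0.04692 (-26.6 dB), φ = 87.3°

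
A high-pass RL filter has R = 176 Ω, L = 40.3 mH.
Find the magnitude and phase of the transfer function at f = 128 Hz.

Step 1 — Angular frequency: ω = 2π·128 = 804.2 rad/s.
Step 2 — Transfer function: H(jω) = jωL/(R + jωL).
Step 3 — Numerator jωL = j·32.41; denominator R + jωL = 176 + j32.41.
Step 4 — H = 0.0328 + j0.1781.
Step 5 — Magnitude: |H| = 0.1811 (-14.8 dB); phase: φ = 79.6°.

|H| = 0.1811 (-14.8 dB), φ = 79.6°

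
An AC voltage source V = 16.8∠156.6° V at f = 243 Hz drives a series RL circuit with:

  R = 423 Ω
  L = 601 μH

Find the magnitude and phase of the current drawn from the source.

Step 1 — Angular frequency: ω = 2π·f = 2π·243 = 1527 rad/s.
Step 2 — Component impedances:
  R: Z = R = 423 Ω
  L: Z = jωL = j·1527·0.000601 = 0 + j0.9176 Ω
Step 3 — Series combination: Z_total = R + L = 423 + j0.9176 Ω = 423∠0.1° Ω.
Step 4 — Source phasor: V = 16.8∠156.6° V = -15.42 + j6.672 V.
Step 5 — Ohm's law: I = V / Z_total = (-15.42 + j6.672) / (423 + j0.9176) = -0.03642 + j0.01585 A.
Step 6 — Convert to polar: |I| = 0.03972 A, ∠I = 156.5°.

I = 0.03972∠156.5° A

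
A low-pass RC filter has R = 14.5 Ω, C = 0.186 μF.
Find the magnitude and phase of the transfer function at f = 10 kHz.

Step 1 — Angular frequency: ω = 2π·1e+04 = 6.283e+04 rad/s.
Step 2 — Transfer function: H(jω) = 1/(1 + jωRC).
Step 3 — Denominator: 1 + jωRC = 1 + j·6.283e+04·14.5·1.86e-07 = 1 + j0.1695.
Step 4 — H = 0.9721 - j0.1647.
Step 5 — Magnitude: |H| = 0.9859 (-0.1 dB); phase: φ = -9.6°.

|H| = 0.9859 (-0.1 dB), φ = -9.6°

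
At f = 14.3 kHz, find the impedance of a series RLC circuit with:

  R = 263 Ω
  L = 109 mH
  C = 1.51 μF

Step 1 — Angular frequency: ω = 2π·f = 2π·1.43e+04 = 8.985e+04 rad/s.
Step 2 — Component impedances:
  R: Z = R = 263 Ω
  L: Z = jωL = j·8.985e+04·0.109 = 0 + j9794 Ω
  C: Z = 1/(jωC) = -j/(ω·C) = 0 - j7.371 Ω
Step 3 — Series combination: Z_total = R + L + C = 263 + j9786 Ω = 9790∠88.5° Ω.

Z = 263 + j9786 Ω = 9790∠88.5° Ω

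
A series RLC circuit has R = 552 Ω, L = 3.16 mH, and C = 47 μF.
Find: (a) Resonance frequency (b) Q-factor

Step 1 — Resonance condition Im(Z)=0 gives ω₀ = 1/√(LC).
Step 2 — ω₀ = 1/√(0.00316·4.7e-05) = 2595 rad/s.
Step 3 — f₀ = ω₀/(2π) = 413 Hz.
Step 4 — Series Q: Q = ω₀L/R = 2595·0.00316/552 = 0.01485.

(a) f₀ = 413 Hz  (b) Q = 0.01485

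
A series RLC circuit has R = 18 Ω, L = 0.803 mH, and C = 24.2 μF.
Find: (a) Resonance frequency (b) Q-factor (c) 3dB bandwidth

Step 1 — Resonance: ω₀ = 1/√(LC) = 1/√(0.000803·2.42e-05) = 7174 rad/s.
Step 2 — f₀ = ω₀/(2π) = 1142 Hz.
Step 3 — Series Q: Q = ω₀L/R = 7174·0.000803/18 = 0.32.
Step 4 — Bandwidth: Δω = ω₀/Q = 2.242e+04 rad/s; BW = Δω/(2π) = 3568 Hz.

(a) f₀ = 1142 Hz  (b) Q = 0.32  (c) BW = 3568 Hz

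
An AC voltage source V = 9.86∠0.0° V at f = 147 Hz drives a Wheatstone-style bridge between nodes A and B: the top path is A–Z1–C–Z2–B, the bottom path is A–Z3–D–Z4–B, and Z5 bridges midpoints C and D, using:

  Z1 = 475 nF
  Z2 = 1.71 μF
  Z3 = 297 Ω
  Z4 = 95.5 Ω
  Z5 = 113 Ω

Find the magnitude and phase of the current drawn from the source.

Step 1 — Angular frequency: ω = 2π·f = 2π·147 = 923.6 rad/s.
Step 2 — Component impedances:
  Z1: Z = 1/(jωC) = -j/(ω·C) = 0 - j2279 Ω
  Z2: Z = 1/(jωC) = -j/(ω·C) = 0 - j633.2 Ω
  Z3: Z = R = 297 Ω
  Z4: Z = R = 95.5 Ω
  Z5: Z = R = 113 Ω
Step 3 — Bridge requires nodal analysis (the Z5 bridge couples midpoints C and D, so the two paths cannot be reduced to a simple series/parallel combination). Setting node B to ground and injecting 1 A at node A, the 3-node admittance system at A, C, D solves to V_A = Z_AB = 385.4 - j52.11 Ω = 388.9∠-7.7° Ω.
Step 4 — Source phasor: V = 9.86∠0.0° V = 9.86 V.
Step 5 — Ohm's law: I = V / Z_total = (9.86) / (385.4 - j52.11) = 0.02513 + j0.003397 A.
Step 6 — Convert to polar: |I| = 0.02535 A, ∠I = 7.7°.

I = 0.02535∠7.7° A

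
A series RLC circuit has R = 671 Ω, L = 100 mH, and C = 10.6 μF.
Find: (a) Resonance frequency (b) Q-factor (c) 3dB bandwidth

Step 1 — Resonance: ω₀ = 1/√(LC) = 1/√(0.1·1.06e-05) = 971.3 rad/s.
Step 2 — f₀ = ω₀/(2π) = 154.6 Hz.
Step 3 — Series Q: Q = ω₀L/R = 971.3·0.1/671 = 0.1448.
Step 4 — Bandwidth: Δω = ω₀/Q = 6710 rad/s; BW = Δω/(2π) = 1068 Hz.

(a) f₀ = 154.6 Hz  (b) Q = 0.1448  (c) BW = 1068 Hz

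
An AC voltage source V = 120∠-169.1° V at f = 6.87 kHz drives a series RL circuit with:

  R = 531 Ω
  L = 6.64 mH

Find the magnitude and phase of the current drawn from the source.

Step 1 — Angular frequency: ω = 2π·f = 2π·6870 = 4.317e+04 rad/s.
Step 2 — Component impedances:
  R: Z = R = 531 Ω
  L: Z = jωL = j·4.317e+04·0.00664 = 0 + j286.6 Ω
Step 3 — Series combination: Z_total = R + L = 531 + j286.6 Ω = 603.4∠28.4° Ω.
Step 4 — Source phasor: V = 120∠-169.1° V = -117.8 - j22.69 V.
Step 5 — Ohm's law: I = V / Z_total = (-117.8 - j22.69) / (531 + j286.6) = -0.1897 + j0.05966 A.
Step 6 — Convert to polar: |I| = 0.1989 A, ∠I = 162.5°.

I = 0.1989∠162.5° A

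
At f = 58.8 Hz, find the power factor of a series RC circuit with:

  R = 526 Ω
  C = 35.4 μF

Step 1 — Angular frequency: ω = 2π·f = 2π·58.8 = 369.5 rad/s.
Step 2 — Component impedances:
  R: Z = R = 526 Ω
  C: Z = 1/(jωC) = -j/(ω·C) = 0 - j76.46 Ω
Step 3 — Series combination: Z_total = R + C = 526 - j76.46 Ω = 531.5∠-8.3° Ω.
Step 4 — Power factor: PF = cos(φ) = Re(Z)/|Z| = 526/531.53 = 0.9896.
Step 5 — Type: Im(Z) = -76.46 ⇒ leading (phase φ = -8.3°).

PF = 0.9896 (leading, φ = -8.3°)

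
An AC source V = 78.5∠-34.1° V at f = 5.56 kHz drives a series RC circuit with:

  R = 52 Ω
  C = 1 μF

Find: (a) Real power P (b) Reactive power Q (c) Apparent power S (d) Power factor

Step 1 — Angular frequency: ω = 2π·f = 2π·5560 = 3.493e+04 rad/s.
Step 2 — Component impedances:
  R: Z = R = 52 Ω
  C: Z = 1/(jωC) = -j/(ω·C) = 0 - j28.62 Ω
Step 3 — Series combination: Z_total = R + C = 52 - j28.62 Ω = 59.36∠-28.8° Ω.
Step 4 — Source phasor: V = 78.5∠-34.1° V = 65 - j44.01 V.
Step 5 — Current: I = V / Z = 1.317 - j0.1214 A = 1.322∠-5.3° A.
Step 6 — Complex power: S = V·I* = 90.95 - j50.06 VA.
Step 7 — Real power: P = Re(S) = 90.95 W.
Step 8 — Reactive power: Q = Im(S) = -50.06 VAR.
Step 9 — Apparent power: |S| = 103.8 VA.
Step 10 — Power factor: PF = P/|S| = 0.876 (leading).

(a) P = 90.95 W  (b) Q = -50.06 VAR  (c) S = 103.8 VA  (d) PF = 0.876 (leading)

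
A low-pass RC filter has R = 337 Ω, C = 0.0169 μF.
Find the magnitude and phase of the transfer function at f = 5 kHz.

Step 1 — Angular frequency: ω = 2π·5000 = 3.142e+04 rad/s.
Step 2 — Transfer function: H(jω) = 1/(1 + jωRC).
Step 3 — Denominator: 1 + jωRC = 1 + j·3.142e+04·337·1.69e-08 = 1 + j0.1789.
Step 4 — H = 0.969 - j0.1734.
Step 5 — Magnitude: |H| = 0.9844 (-0.1 dB); phase: φ = -10.1°.

|H| = 0.9844 (-0.1 dB), φ = -10.1°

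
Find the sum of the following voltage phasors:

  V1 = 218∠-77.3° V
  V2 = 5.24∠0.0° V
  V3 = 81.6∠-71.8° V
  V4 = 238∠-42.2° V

Step 1 — Convert each phasor to rectangular form:
  V1 = 218·(cos(-77.3°) + j·sin(-77.3°)) = 47.93 - j212.7 V
  V2 = 5.24·(cos(0.0°) + j·sin(0.0°)) = 5.24 V
  V3 = 81.6·(cos(-71.8°) + j·sin(-71.8°)) = 25.49 - j77.52 V
  V4 = 238·(cos(-42.2°) + j·sin(-42.2°)) = 176.3 - j159.9 V
Step 2 — Sum components: V_total = 255 - j450.1 V.
Step 3 — Convert to polar: |V_total| = 517.3 V, ∠V_total = -60.5°.

V_total = 517.3∠-60.5° V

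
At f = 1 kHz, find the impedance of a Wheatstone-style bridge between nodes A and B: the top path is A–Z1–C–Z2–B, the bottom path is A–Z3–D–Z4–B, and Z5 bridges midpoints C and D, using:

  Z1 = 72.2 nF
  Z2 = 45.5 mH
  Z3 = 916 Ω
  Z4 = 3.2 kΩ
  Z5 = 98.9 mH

Step 1 — Angular frequency: ω = 2π·f = 2π·1000 = 6283 rad/s.
Step 2 — Component impedances:
  Z1: Z = 1/(jωC) = -j/(ω·C) = 0 - j2204 Ω
  Z2: Z = jωL = j·6283·0.0455 = 0 + j285.9 Ω
  Z3: Z = R = 916 Ω
  Z4: Z = R = 3200 Ω
  Z5: Z = jωL = j·6283·0.0989 = 0 + j621.4 Ω
Step 3 — Bridge requires nodal analysis (the Z5 bridge couples midpoints C and D, so the two paths cannot be reduced to a simple series/parallel combination). Setting node B to ground and injecting 1 A at node A, the 3-node admittance system at A, C, D solves to V_A = Z_AB = 1467 + j124.1 Ω = 1473∠4.8° Ω.

Z = 1467 + j124.1 Ω = 1473∠4.8° Ω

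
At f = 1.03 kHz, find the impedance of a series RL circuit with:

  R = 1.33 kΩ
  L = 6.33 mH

Step 1 — Angular frequency: ω = 2π·f = 2π·1030 = 6472 rad/s.
Step 2 — Component impedances:
  R: Z = R = 1330 Ω
  L: Z = jωL = j·6472·0.00633 = 0 + j40.97 Ω
Step 3 — Series combination: Z_total = R + L = 1330 + j40.97 Ω = 1331∠1.8° Ω.

Z = 1330 + j40.97 Ω = 1331∠1.8° Ω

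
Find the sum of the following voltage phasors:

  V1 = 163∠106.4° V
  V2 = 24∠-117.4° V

Step 1 — Convert each phasor to rectangular form:
  V1 = 163·(cos(106.4°) + j·sin(106.4°)) = -46.02 + j156.4 V
  V2 = 24·(cos(-117.4°) + j·sin(-117.4°)) = -11.04 - j21.31 V
Step 2 — Sum components: V_total = -57.07 + j135.1 V.
Step 3 — Convert to polar: |V_total| = 146.6 V, ∠V_total = 112.9°.

V_total = 146.6∠112.9° V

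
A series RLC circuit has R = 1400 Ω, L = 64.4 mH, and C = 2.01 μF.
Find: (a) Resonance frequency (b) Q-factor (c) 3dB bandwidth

Step 1 — Resonance: ω₀ = 1/√(LC) = 1/√(0.0644·2.01e-06) = 2779 rad/s.
Step 2 — f₀ = ω₀/(2π) = 442.4 Hz.
Step 3 — Series Q: Q = ω₀L/R = 2779·0.0644/1400 = 0.1279.
Step 4 — Bandwidth: Δω = ω₀/Q = 2.174e+04 rad/s; BW = Δω/(2π) = 3460 Hz.

(a) f₀ = 442.4 Hz  (b) Q = 0.1279  (c) BW = 3460 Hz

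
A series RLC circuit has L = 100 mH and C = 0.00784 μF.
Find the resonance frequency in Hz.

Step 1 — Resonance condition Im(Z)=0 gives ω₀ = 1/√(LC).
Step 2 — ω₀ = 1/√(0.1·7.84e-09) = 3.571e+04 rad/s.
Step 3 — f₀ = ω₀/(2π) = 5684 Hz.

f₀ = 5684 Hz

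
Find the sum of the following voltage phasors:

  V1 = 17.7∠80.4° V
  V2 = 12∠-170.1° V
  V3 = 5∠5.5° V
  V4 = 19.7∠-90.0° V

Step 1 — Convert each phasor to rectangular form:
  V1 = 17.7·(cos(80.4°) + j·sin(80.4°)) = 2.952 + j17.45 V
  V2 = 12·(cos(-170.1°) + j·sin(-170.1°)) = -11.82 - j2.063 V
  V3 = 5·(cos(5.5°) + j·sin(5.5°)) = 4.977 + j0.4792 V
  V4 = 19.7·(cos(-90.0°) + j·sin(-90.0°)) = 0 - j19.7 V
Step 2 — Sum components: V_total = -3.893 - j3.832 V.
Step 3 — Convert to polar: |V_total| = 5.462 V, ∠V_total = -135.5°.

V_total = 5.462∠-135.5° V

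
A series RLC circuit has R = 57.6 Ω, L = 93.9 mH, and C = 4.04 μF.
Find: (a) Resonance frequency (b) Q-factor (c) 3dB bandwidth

Step 1 — Resonance: ω₀ = 1/√(LC) = 1/√(0.0939·4.04e-06) = 1624 rad/s.
Step 2 — f₀ = ω₀/(2π) = 258.4 Hz.
Step 3 — Series Q: Q = ω₀L/R = 1624·0.0939/57.6 = 2.647.
Step 4 — Bandwidth: Δω = ω₀/Q = 613.4 rad/s; BW = Δω/(2π) = 97.63 Hz.

(a) f₀ = 258.4 Hz  (b) Q = 2.647  (c) BW = 97.63 Hz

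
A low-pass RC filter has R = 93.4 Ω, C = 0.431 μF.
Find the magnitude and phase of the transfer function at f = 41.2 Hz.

Step 1 — Angular frequency: ω = 2π·41.2 = 258.9 rad/s.
Step 2 — Transfer function: H(jω) = 1/(1 + jωRC).
Step 3 — Denominator: 1 + jωRC = 1 + j·258.9·93.4·4.31e-07 = 1 + j0.01042.
Step 4 — H = 0.9999 - j0.01042.
Step 5 — Magnitude: |H| = 0.9999 (-0.0 dB); phase: φ = -0.6°.

|H| = 0.9999 (-0.0 dB), φ = -0.6°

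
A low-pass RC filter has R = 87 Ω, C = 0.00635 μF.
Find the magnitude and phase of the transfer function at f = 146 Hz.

Step 1 — Angular frequency: ω = 2π·146 = 917.3 rad/s.
Step 2 — Transfer function: H(jω) = 1/(1 + jωRC).
Step 3 — Denominator: 1 + jωRC = 1 + j·917.3·87·6.35e-09 = 1 + j0.0005068.
Step 4 — H = 1 - j0.0005068.
Step 5 — Magnitude: |H| = 1 (-0.0 dB); phase: φ = -0.0°.

|H| = 1 (-0.0 dB), φ = -0.0°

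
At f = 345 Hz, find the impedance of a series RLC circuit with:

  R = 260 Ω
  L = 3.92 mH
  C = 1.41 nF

Step 1 — Angular frequency: ω = 2π·f = 2π·345 = 2168 rad/s.
Step 2 — Component impedances:
  R: Z = R = 260 Ω
  L: Z = jωL = j·2168·0.00392 = 0 + j8.497 Ω
  C: Z = 1/(jωC) = -j/(ω·C) = 0 - j3.272e+05 Ω
Step 3 — Series combination: Z_total = R + L + C = 260 - j3.272e+05 Ω = 3.272e+05∠-90.0° Ω.

Z = 260 - j3.272e+05 Ω = 3.272e+05∠-90.0° Ω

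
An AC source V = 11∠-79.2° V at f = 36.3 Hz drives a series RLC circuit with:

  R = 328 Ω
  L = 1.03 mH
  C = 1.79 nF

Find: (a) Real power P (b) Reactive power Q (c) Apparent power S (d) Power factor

Step 1 — Angular frequency: ω = 2π·f = 2π·36.3 = 228.1 rad/s.
Step 2 — Component impedances:
  R: Z = R = 328 Ω
  L: Z = jωL = j·228.1·0.00103 = 0 + j0.2349 Ω
  C: Z = 1/(jωC) = -j/(ω·C) = 0 - j2.449e+06 Ω
Step 3 — Series combination: Z_total = R + L + C = 328 - j2.449e+06 Ω = 2.449e+06∠-90.0° Ω.
Step 4 — Source phasor: V = 11∠-79.2° V = 2.061 - j10.81 V.
Step 5 — Current: I = V / Z = 4.411e-06 + j8.409e-07 A = 4.491e-06∠10.8° A.
Step 6 — Complex power: S = V·I* = 6.615e-09 - j4.94e-05 VA.
Step 7 — Real power: P = Re(S) = 6.615e-09 W.
Step 8 — Reactive power: Q = Im(S) = -4.94e-05 VAR.
Step 9 — Apparent power: |S| = 4.94e-05 VA.
Step 10 — Power factor: PF = P/|S| = 0.0001339 (leading).

(a) P = 6.615e-09 W  (b) Q = -4.94e-05 VAR  (c) S = 4.94e-05 VA  (d) PF = 0.0001339 (leading)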